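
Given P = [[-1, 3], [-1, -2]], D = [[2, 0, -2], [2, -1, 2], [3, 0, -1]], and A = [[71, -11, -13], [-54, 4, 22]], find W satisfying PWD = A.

W = [[1, -2, 2], [5, 3, 3]]

W = P⁻¹AD⁻¹ (apply P⁻¹ on the left and D⁻¹ on the right).
det P = 5, so P⁻¹ = [[-2/5, -3/5], [1/5, -1/5]].
det D = -4; the adjugate gives D⁻¹ = [[-1/4, 0, 1/2], [-2, -1, 2], [-3/4, 0, 1/2]].
P⁻¹A = [[4, 2, -8], [25, -3, -7]].
W = (P⁻¹A)D⁻¹ = [[1, -2, 2], [5, 3, 3]].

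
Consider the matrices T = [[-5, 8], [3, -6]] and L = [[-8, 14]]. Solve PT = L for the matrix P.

P = [[1, -1]]

T is on the right of P, so right-multiply by T⁻¹: P = LT⁻¹.
T has determinant 6; T⁻¹ = [[-1, -4/3], [-1/2, -5/6]].
P = LT⁻¹ = [[-8, 14]] · [[-1, -4/3], [-1/2, -5/6]] = [[1, -1]].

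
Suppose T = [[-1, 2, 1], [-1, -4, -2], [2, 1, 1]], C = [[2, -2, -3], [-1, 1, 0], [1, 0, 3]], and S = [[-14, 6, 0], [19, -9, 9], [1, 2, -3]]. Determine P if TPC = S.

Left-multiply by T⁻¹ and right-multiply by C⁻¹: P = T⁻¹SC⁻¹.
det T = 3; the adjugate gives T⁻¹ = [[-2/3, -1/3, 0], [-1, -1, -1], [7/3, 5/3, 2]].
det C = 3, so C⁻¹ = [[1, 2, 1], [1, 3, 1], [-1/3, -2/3, 0]].
T⁻¹S = [[3, -1, -3], [-6, 1, -6], [1, 3, 9]].
P = (T⁻¹S)C⁻¹ = [[3, 5, 2], [-3, -5, -5], [1, 5, 4]].

P = [[3, 5, 2], [-3, -5, -5], [1, 5, 4]]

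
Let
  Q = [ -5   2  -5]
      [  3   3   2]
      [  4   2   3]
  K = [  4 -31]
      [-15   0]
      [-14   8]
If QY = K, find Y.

Q is on the left of Y, so left-multiply by Q⁻¹: Y = Q⁻¹K.
Q has determinant 3; Q⁻¹ = [[5/3, -16/3, 19/3], [-1/3, 5/3, -5/3], [-2, 6, -7]].
Y = Q⁻¹K = [[5/3, -16/3, 19/3], [-1/3, 5/3, -5/3], [-2, 6, -7]] · [[4, -31], [-15, 0], [-14, 8]] = [[-2, -1], [-3, -3], [0, 6]].

Y = [[-2, -1], [-3, -3], [0, 6]]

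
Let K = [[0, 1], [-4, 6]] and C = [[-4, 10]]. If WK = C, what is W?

Right-multiplying both sides by K⁻¹ gives W = CK⁻¹.
det K = 4; the adjugate gives K⁻¹ = [[3/2, -1/4], [1, 0]].
W = CK⁻¹ = [[-4, 10]] · [[3/2, -1/4], [1, 0]] = [[4, 1]].

W = [[4, 1]]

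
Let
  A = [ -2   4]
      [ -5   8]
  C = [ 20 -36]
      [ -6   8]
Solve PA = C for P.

Since A sits to the right of P, P = CA⁻¹.
det A = 4; the adjugate gives A⁻¹ = [[2, -1], [5/4, -1/2]].
P = CA⁻¹ = [[20, -36], [-6, 8]] · [[2, -1], [5/4, -1/2]] = [[-5, -2], [-2, 2]].

P = [[-5, -2], [-2, 2]]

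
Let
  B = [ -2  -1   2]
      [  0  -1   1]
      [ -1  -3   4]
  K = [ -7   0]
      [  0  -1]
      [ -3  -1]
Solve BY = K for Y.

Y = [[4, 1], [1, 4], [1, 3]]

Left-multiplying both sides by B⁻¹ gives Y = B⁻¹K.
B has determinant 1; B⁻¹ = [[-1, -2, 1], [-1, -6, 2], [-1, -5, 2]].
Y = B⁻¹K = [[-1, -2, 1], [-1, -6, 2], [-1, -5, 2]] · [[-7, 0], [0, -1], [-3, -1]] = [[4, 1], [1, 4], [1, 3]].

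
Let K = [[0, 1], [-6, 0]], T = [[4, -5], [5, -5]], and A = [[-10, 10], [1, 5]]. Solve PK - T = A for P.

P = [[5, 1], [0, -1]]

PK = A + T = [[-6, 5], [6, 0]].
Right-multiplying both sides by K⁻¹ gives P = (A + T)K⁻¹.
K has determinant 6; K⁻¹ = [[0, -1/6], [1, 0]].
P = (A + T)K⁻¹ = [[5, 1], [0, -1]].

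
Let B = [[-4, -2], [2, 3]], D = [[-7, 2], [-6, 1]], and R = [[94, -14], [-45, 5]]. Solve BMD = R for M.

Left-multiply by B⁻¹ and right-multiply by D⁻¹: M = B⁻¹RD⁻¹.
B has determinant -8; B⁻¹ = [[-3/8, -1/4], [1/4, 1/2]].
D has determinant 5; D⁻¹ = [[1/5, -2/5], [6/5, -7/5]].
B⁻¹R = [[-24, 4], [1, -1]].
M = (B⁻¹R)D⁻¹ = [[0, 4], [-1, 1]].

M = [[0, 4], [-1, 1]]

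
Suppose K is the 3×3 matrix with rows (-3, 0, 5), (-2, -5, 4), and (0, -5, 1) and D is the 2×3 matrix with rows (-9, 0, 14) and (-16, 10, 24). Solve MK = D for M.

Since K sits to the right of M, M = DK⁻¹.
det K = 5; the adjugate gives K⁻¹ = [[3, -5, 5], [2/5, -3/5, 2/5], [2, -3, 3]].
M = DK⁻¹ = [[-9, 0, 14], [-16, 10, 24]] · [[3, -5, 5], [2/5, -3/5, 2/5], [2, -3, 3]] = [[1, 3, -3], [4, 2, -4]].

M = [[1, 3, -3], [4, 2, -4]]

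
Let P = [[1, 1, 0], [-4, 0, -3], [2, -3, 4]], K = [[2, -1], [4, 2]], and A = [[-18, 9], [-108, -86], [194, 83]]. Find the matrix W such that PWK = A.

Isolating W: multiply by P⁻¹ from the left and K⁻¹ from the right, so W = P⁻¹AK⁻¹.
det P = 1, so P⁻¹ = [[-9, -4, -3], [10, 4, 3], [12, 5, 4]].
det K = 8; the adjugate gives K⁻¹ = [[1/4, 1/8], [-1/2, 1/4]].
P⁻¹A = [[12, 14], [-30, -5], [20, 10]].
W = (P⁻¹A)K⁻¹ = [[-4, 5], [-5, -5], [0, 5]].

W = [[-4, 5], [-5, -5], [0, 5]]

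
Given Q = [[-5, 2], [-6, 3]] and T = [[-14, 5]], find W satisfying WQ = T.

W = [[4, -1]]

Since Q sits to the right of W, W = TQ⁻¹.
det Q = -3, so Q⁻¹ = [[-1, 2/3], [-2, 5/3]].
W = TQ⁻¹ = [[-14, 5]] · [[-1, 2/3], [-2, 5/3]] = [[4, -1]].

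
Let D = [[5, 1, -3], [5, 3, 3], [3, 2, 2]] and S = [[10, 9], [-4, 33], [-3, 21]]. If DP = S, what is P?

P = [[1, 3], [-1, 3], [-2, 3]]

Left-multiplying both sides by D⁻¹ gives P = D⁻¹S.
det D = -4; the adjugate gives D⁻¹ = [[0, 2, -3], [1/4, -19/4, 15/2], [-1/4, 7/4, -5/2]].
P = D⁻¹S = [[0, 2, -3], [1/4, -19/4, 15/2], [-1/4, 7/4, -5/2]] · [[10, 9], [-4, 33], [-3, 21]] = [[1, 3], [-1, 3], [-2, 3]].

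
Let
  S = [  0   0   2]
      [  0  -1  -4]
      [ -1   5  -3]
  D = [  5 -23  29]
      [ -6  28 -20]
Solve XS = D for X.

X = [[3, -2, -5], [3, 2, 6]]

Since S sits to the right of X, X = DS⁻¹.
S has determinant -2; S⁻¹ = [[-23/2, -5, -1], [-2, -1, 0], [1/2, 0, 0]].
X = DS⁻¹ = [[5, -23, 29], [-6, 28, -20]] · [[-23/2, -5, -1], [-2, -1, 0], [1/2, 0, 0]] = [[3, -2, -5], [3, 2, 6]].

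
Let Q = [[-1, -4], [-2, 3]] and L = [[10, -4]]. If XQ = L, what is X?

Right-multiplying both sides by Q⁻¹ gives X = LQ⁻¹.
det Q = -11, so Q⁻¹ = [[-3/11, -4/11], [-2/11, 1/11]].
X = LQ⁻¹ = [[10, -4]] · [[-3/11, -4/11], [-2/11, 1/11]] = [[-2, -4]].

X = [[-2, -4]]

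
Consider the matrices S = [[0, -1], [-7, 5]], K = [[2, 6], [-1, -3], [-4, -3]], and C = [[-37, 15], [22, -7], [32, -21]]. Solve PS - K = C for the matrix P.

PS = C + K = [[-35, 21], [21, -10], [28, -24]].
Right-multiplying both sides by S⁻¹ gives P = (C + K)S⁻¹.
det S = -7; the adjugate gives S⁻¹ = [[-5/7, -1/7], [-1, 0]].
P = (C + K)S⁻¹ = [[4, 5], [-5, -3], [4, -4]].

P = [[4, 5], [-5, -3], [4, -4]]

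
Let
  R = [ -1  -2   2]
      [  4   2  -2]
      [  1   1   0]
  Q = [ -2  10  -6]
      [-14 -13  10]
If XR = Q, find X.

Right-multiplying both sides by R⁻¹ gives X = QR⁻¹.
det R = 6; the adjugate gives R⁻¹ = [[1/3, 1/3, 0], [-1/3, -1/3, 1], [1/3, -1/6, 1]].
X = QR⁻¹ = [[-2, 10, -6], [-14, -13, 10]] · [[1/3, 1/3, 0], [-1/3, -1/3, 1], [1/3, -1/6, 1]] = [[-6, -3, 4], [3, -2, -3]].

X = [[-6, -3, 4], [3, -2, -3]]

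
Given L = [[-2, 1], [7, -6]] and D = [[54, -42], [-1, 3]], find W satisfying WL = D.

W = [[-6, 6], [-3, -1]]

Right-multiplying both sides by L⁻¹ gives W = DL⁻¹.
det L = 5; the adjugate gives L⁻¹ = [[-6/5, -1/5], [-7/5, -2/5]].
W = DL⁻¹ = [[54, -42], [-1, 3]] · [[-6/5, -1/5], [-7/5, -2/5]] = [[-6, 6], [-3, -1]].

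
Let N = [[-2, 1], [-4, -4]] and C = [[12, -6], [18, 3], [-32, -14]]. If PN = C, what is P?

P = [[-6, 0], [-5, -2], [6, 5]]

N is on the right of P, so right-multiply by N⁻¹: P = CN⁻¹.
det N = 12; the adjugate gives N⁻¹ = [[-1/3, -1/12], [1/3, -1/6]].
P = CN⁻¹ = [[12, -6], [18, 3], [-32, -14]] · [[-1/3, -1/12], [1/3, -1/6]] = [[-6, 0], [-5, -2], [6, 5]].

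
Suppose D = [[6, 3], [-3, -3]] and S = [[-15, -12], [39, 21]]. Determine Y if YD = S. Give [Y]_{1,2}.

Right-multiplying both sides by D⁻¹ gives Y = SD⁻¹.
det D = -9; the adjugate gives D⁻¹ = [[1/3, 1/3], [-1/3, -2/3]].
Y = SD⁻¹ = [[-15, -12], [39, 21]] · [[1/3, 1/3], [-1/3, -2/3]] = [[-1, 3], [6, -1]].

3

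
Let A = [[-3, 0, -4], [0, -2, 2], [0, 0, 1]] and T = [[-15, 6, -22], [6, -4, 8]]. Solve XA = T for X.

Right-multiplying both sides by A⁻¹ gives X = TA⁻¹.
det A = 6; the adjugate gives A⁻¹ = [[-1/3, 0, -4/3], [0, -1/2, 1], [0, 0, 1]].
X = TA⁻¹ = [[-15, 6, -22], [6, -4, 8]] · [[-1/3, 0, -4/3], [0, -1/2, 1], [0, 0, 1]] = [[5, -3, 4], [-2, 2, -4]].

X = [[5, -3, 4], [-2, 2, -4]]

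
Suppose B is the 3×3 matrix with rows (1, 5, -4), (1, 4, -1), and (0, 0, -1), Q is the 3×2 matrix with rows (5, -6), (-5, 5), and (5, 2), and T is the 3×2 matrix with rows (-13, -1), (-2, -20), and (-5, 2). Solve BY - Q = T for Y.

BY = T + Q = [[-8, -7], [-7, -15], [0, 4]].
B is on the left of Y, so left-multiply by B⁻¹: Y = B⁻¹(T + Q).
B has determinant 1; B⁻¹ = [[-4, 5, 11], [1, -1, -3], [0, 0, -1]].
Y = B⁻¹(T + Q) = [[-3, -3], [-1, -4], [0, -4]].

Y = [[-3, -3], [-1, -4], [0, -4]]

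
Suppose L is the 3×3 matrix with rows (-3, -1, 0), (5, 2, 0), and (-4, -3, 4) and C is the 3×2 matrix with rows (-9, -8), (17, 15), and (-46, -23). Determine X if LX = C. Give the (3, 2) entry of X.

-1

Since L multiplies X on the left, X = L⁻¹C.
L has determinant -4; L⁻¹ = [[-2, -1, 0], [5, 3, 0], [7/4, 5/4, 1/4]].
X = L⁻¹C = [[-2, -1, 0], [5, 3, 0], [7/4, 5/4, 1/4]] · [[-9, -8], [17, 15], [-46, -23]] = [[1, 1], [6, 5], [-6, -1]].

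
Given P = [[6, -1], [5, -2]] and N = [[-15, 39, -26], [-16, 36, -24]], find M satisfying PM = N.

M = [[-2, 6, -4], [3, -3, 2]]

Since P multiplies M on the left, M = P⁻¹N.
P has determinant -7; P⁻¹ = [[2/7, -1/7], [5/7, -6/7]].
M = P⁻¹N = [[2/7, -1/7], [5/7, -6/7]] · [[-15, 39, -26], [-16, 36, -24]] = [[-2, 6, -4], [3, -3, 2]].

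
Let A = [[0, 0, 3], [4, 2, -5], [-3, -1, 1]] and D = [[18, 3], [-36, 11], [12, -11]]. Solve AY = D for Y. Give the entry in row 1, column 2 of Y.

Left-multiplying both sides by A⁻¹ gives Y = A⁻¹D.
det A = 6, so A⁻¹ = [[-1/2, -1/2, -1], [11/6, 3/2, 2], [1/3, 0, 0]].
Y = A⁻¹D = [[-1/2, -1/2, -1], [11/6, 3/2, 2], [1/3, 0, 0]] · [[18, 3], [-36, 11], [12, -11]] = [[-3, 4], [3, 0], [6, 1]].

4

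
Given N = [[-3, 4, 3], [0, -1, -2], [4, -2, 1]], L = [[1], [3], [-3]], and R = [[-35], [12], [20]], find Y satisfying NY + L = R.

Y = [[5], [-3], [-3]]

NY = R − L = [[-36], [9], [23]].
N is on the left of Y, so left-multiply by N⁻¹: Y = N⁻¹(R − L).
N has determinant -5; N⁻¹ = [[1, 2, 1], [8/5, 3, 6/5], [-4/5, -2, -3/5]].
Y = N⁻¹(R − L) = [[5], [-3], [-3]].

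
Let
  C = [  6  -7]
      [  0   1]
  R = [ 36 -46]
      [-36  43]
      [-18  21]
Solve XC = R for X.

Right-multiplying both sides by C⁻¹ gives X = RC⁻¹.
C has determinant 6; C⁻¹ = [[1/6, 7/6], [0, 1]].
X = RC⁻¹ = [[36, -46], [-36, 43], [-18, 21]] · [[1/6, 7/6], [0, 1]] = [[6, -4], [-6, 1], [-3, 0]].

X = [[6, -4], [-6, 1], [-3, 0]]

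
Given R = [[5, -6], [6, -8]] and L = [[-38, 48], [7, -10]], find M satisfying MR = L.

M = [[-4, -3], [-1, 2]]

Since R sits to the right of M, M = LR⁻¹.
det R = -4; the adjugate gives R⁻¹ = [[2, -3/2], [3/2, -5/4]].
M = LR⁻¹ = [[-38, 48], [7, -10]] · [[2, -3/2], [3/2, -5/4]] = [[-4, -3], [-1, 2]].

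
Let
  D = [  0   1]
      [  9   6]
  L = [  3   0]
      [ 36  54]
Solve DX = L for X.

Since D multiplies X on the left, X = D⁻¹L.
det D = -9, so D⁻¹ = [[-2/3, 1/9], [1, 0]].
X = D⁻¹L = [[-2/3, 1/9], [1, 0]] · [[3, 0], [36, 54]] = [[2, 6], [3, 0]].

X = [[2, 6], [3, 0]]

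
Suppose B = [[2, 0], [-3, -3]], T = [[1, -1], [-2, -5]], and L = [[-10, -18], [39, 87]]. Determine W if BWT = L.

W = [[-1, 2], [0, 4]]

Isolating W: multiply by B⁻¹ from the left and T⁻¹ from the right, so W = B⁻¹LT⁻¹.
det B = -6; the adjugate gives B⁻¹ = [[1/2, 0], [-1/2, -1/3]].
T has determinant -7; T⁻¹ = [[5/7, -1/7], [-2/7, -1/7]].
B⁻¹L = [[-5, -9], [-8, -20]].
W = (B⁻¹L)T⁻¹ = [[-1, 2], [0, 4]].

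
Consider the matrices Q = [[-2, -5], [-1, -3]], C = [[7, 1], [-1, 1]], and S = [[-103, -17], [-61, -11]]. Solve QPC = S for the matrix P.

Left-multiply by Q⁻¹ and right-multiply by C⁻¹: P = Q⁻¹SC⁻¹.
det Q = 1; the adjugate gives Q⁻¹ = [[-3, 5], [1, -2]].
det C = 8; the adjugate gives C⁻¹ = [[1/8, -1/8], [1/8, 7/8]].
Q⁻¹S = [[4, -4], [19, 5]].
P = (Q⁻¹S)C⁻¹ = [[0, -4], [3, 2]].

P = [[0, -4], [3, 2]]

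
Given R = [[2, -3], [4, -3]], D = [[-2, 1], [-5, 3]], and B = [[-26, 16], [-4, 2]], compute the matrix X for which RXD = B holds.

Left-multiply by R⁻¹ and right-multiply by D⁻¹: X = R⁻¹BD⁻¹.
det R = 6, so R⁻¹ = [[-1/2, 1/2], [-2/3, 1/3]].
det D = -1, so D⁻¹ = [[-3, 1], [-5, 2]].
R⁻¹B = [[11, -7], [16, -10]].
X = (R⁻¹B)D⁻¹ = [[2, -3], [2, -4]].

X = [[2, -3], [2, -4]]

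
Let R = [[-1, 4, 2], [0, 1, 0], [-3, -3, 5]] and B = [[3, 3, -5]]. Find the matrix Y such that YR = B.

R is on the right of Y, so right-multiply by R⁻¹: Y = BR⁻¹.
det R = 1; the adjugate gives R⁻¹ = [[5, -26, -2], [0, 1, 0], [3, -15, -1]].
Y = BR⁻¹ = [[3, 3, -5]] · [[5, -26, -2], [0, 1, 0], [3, -15, -1]] = [[0, 0, -1]].

Y = [[0, 0, -1]]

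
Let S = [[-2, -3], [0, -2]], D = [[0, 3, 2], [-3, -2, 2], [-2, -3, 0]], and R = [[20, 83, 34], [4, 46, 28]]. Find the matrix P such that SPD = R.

P = [[-3, 5, -4], [-5, -2, 4]]

Left-multiply by S⁻¹ and right-multiply by D⁻¹: P = S⁻¹RD⁻¹.
det S = 4; the adjugate gives S⁻¹ = [[-1/2, 3/4], [0, -1/2]].
D has determinant -2; D⁻¹ = [[-3, 3, -5], [2, -2, 3], [-5/2, 3, -9/2]].
S⁻¹R = [[-7, -7, 4], [-2, -23, -14]].
P = (S⁻¹R)D⁻¹ = [[-3, 5, -4], [-5, -2, 4]].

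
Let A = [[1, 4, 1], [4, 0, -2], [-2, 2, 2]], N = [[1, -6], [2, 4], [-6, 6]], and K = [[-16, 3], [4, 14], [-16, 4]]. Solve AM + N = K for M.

AM = K − N = [[-17, 9], [2, 10], [-10, -2]].
Since A multiplies M on the left, M = A⁻¹(K − N).
A has determinant -4; A⁻¹ = [[-1, 3/2, 2], [1, -1, -3/2], [-2, 5/2, 4]].
M = A⁻¹(K − N) = [[0, 2], [-4, 2], [-1, -1]].

M = [[0, 2], [-4, 2], [-1, -1]]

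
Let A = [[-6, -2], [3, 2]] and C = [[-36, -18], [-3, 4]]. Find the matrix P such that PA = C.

P = [[3, -6], [3, 5]]

A is on the right of P, so right-multiply by A⁻¹: P = CA⁻¹.
A has determinant -6; A⁻¹ = [[-1/3, -1/3], [1/2, 1]].
P = CA⁻¹ = [[-36, -18], [-3, 4]] · [[-1/3, -1/3], [1/2, 1]] = [[3, -6], [3, 5]].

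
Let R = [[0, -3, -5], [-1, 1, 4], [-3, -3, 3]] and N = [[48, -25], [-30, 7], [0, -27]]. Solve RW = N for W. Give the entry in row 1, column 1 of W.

Left-multiplying both sides by R⁻¹ gives W = R⁻¹N.
det R = -3; the adjugate gives R⁻¹ = [[-5, -8, 7/3], [3, 5, -5/3], [-2, -3, 1]].
W = R⁻¹N = [[-5, -8, 7/3], [3, 5, -5/3], [-2, -3, 1]] · [[48, -25], [-30, 7], [0, -27]] = [[0, 6], [-6, 5], [-6, 2]].

0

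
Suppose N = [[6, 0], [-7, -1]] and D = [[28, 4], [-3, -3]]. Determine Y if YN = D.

Y = [[0, -4], [3, 3]]

Right-multiplying both sides by N⁻¹ gives Y = DN⁻¹.
det N = -6, so N⁻¹ = [[1/6, 0], [-7/6, -1]].
Y = DN⁻¹ = [[28, 4], [-3, -3]] · [[1/6, 0], [-7/6, -1]] = [[0, -4], [3, 3]].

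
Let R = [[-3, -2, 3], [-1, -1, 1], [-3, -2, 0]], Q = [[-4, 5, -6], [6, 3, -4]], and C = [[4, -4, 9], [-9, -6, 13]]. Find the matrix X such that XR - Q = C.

X = [[2, -3, -1], [2, 3, -2]]

XR = C + Q = [[0, 1, 3], [-3, -3, 9]].
R is on the right of X, so right-multiply by R⁻¹: X = (C + Q)R⁻¹.
det R = -3; the adjugate gives R⁻¹ = [[-2/3, 2, -1/3], [1, -3, 0], [1/3, 0, -1/3]].
X = (C + Q)R⁻¹ = [[2, -3, -1], [2, 3, -2]].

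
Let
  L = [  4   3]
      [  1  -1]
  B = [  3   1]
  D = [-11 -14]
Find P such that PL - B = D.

PL = D + B = [[-8, -13]].
L is on the right of P, so right-multiply by L⁻¹: P = (D + B)L⁻¹.
det L = -7; the adjugate gives L⁻¹ = [[1/7, 3/7], [1/7, -4/7]].
P = (D + B)L⁻¹ = [[-3, 4]].

P = [[-3, 4]]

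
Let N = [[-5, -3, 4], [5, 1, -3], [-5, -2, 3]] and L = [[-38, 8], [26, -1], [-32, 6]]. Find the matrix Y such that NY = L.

Y = [[4, -1], [6, -5], [0, -3]]

Since N multiplies Y on the left, Y = N⁻¹L.
N has determinant -5; N⁻¹ = [[3/5, -1/5, -1], [0, -1, -1], [1, -1, -2]].
Y = N⁻¹L = [[3/5, -1/5, -1], [0, -1, -1], [1, -1, -2]] · [[-38, 8], [26, -1], [-32, 6]] = [[4, -1], [6, -5], [0, -3]].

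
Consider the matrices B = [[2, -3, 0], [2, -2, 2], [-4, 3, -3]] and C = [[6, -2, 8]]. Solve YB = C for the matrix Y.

Y = [[-2, 1, -2]]

B is on the right of Y, so right-multiply by B⁻¹: Y = CB⁻¹.
det B = 6; the adjugate gives B⁻¹ = [[0, -3/2, -1], [-1/3, -1, -2/3], [-1/3, 1, 1/3]].
Y = CB⁻¹ = [[6, -2, 8]] · [[0, -3/2, -1], [-1/3, -1, -2/3], [-1/3, 1, 1/3]] = [[-2, 1, -2]].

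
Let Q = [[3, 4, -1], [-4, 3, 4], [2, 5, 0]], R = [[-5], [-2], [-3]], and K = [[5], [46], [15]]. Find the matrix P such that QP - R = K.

P = [[-4], [4], [4]]

QP = K + R = [[0], [44], [12]].
Left-multiplying both sides by Q⁻¹ gives P = Q⁻¹(K + R).
det Q = -2; the adjugate gives Q⁻¹ = [[10, 5/2, -19/2], [-4, -1, 4], [13, 7/2, -25/2]].
P = Q⁻¹(K + R) = [[-4], [4], [4]].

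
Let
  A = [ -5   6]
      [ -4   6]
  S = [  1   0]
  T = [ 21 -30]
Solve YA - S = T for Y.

Y = [[-2, -3]]

YA = T + S = [[22, -30]].
Since A sits to the right of Y, Y = (T + S)A⁻¹.
det A = -6; the adjugate gives A⁻¹ = [[-1, 1], [-2/3, 5/6]].
Y = (T + S)A⁻¹ = [[-2, -3]].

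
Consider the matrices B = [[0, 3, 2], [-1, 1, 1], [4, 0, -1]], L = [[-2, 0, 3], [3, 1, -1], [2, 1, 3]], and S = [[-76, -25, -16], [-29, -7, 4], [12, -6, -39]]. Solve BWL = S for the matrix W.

W = B⁻¹SL⁻¹ (apply B⁻¹ on the left and L⁻¹ on the right).
B has determinant 1; B⁻¹ = [[-1, 3, 1], [3, -8, -2], [-4, 12, 3]].
det L = -5, so L⁻¹ = [[-4/5, -3/5, 3/5], [11/5, 12/5, -7/5], [-1/5, -2/5, 2/5]].
B⁻¹S = [[1, -2, -11], [-20, -7, -2], [-8, -2, -5]].
W = (B⁻¹S)L⁻¹ = [[-3, -1, -1], [1, -4, -3], [3, 2, -4]].

W = [[-3, -1, -1], [1, -4, -3], [3, 2, -4]]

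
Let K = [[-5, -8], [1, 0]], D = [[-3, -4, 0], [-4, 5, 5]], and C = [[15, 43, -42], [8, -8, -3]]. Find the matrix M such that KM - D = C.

KM = C + D = [[12, 39, -42], [4, -3, 2]].
Since K multiplies M on the left, M = K⁻¹(C + D).
K has determinant 8; K⁻¹ = [[0, 1], [-1/8, -5/8]].
M = K⁻¹(C + D) = [[4, -3, 2], [-4, -3, 4]].

M = [[4, -3, 2], [-4, -3, 4]]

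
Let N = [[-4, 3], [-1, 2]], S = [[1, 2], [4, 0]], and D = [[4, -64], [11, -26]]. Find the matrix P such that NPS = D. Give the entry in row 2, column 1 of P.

-4

Isolating P: multiply by N⁻¹ from the left and S⁻¹ from the right, so P = N⁻¹DS⁻¹.
det N = -5; the adjugate gives N⁻¹ = [[-2/5, 3/5], [-1/5, 4/5]].
det S = -8, so S⁻¹ = [[0, 1/4], [1/2, -1/8]].
N⁻¹D = [[5, 10], [8, -8]].
P = (N⁻¹D)S⁻¹ = [[5, 0], [-4, 3]].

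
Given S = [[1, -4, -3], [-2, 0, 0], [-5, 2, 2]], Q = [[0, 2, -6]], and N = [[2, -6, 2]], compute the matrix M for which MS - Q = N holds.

MS = N + Q = [[2, -4, -4]].
Right-multiplying both sides by S⁻¹ gives M = (N + Q)S⁻¹.
det S = -4, so S⁻¹ = [[0, -1/2, 0], [-1, 13/4, -3/2], [1, -9/2, 2]].
M = (N + Q)S⁻¹ = [[0, 4, -2]].

M = [[0, 4, -2]]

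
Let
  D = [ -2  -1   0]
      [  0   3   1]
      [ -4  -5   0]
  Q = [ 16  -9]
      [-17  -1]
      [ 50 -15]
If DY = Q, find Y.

Left-multiplying both sides by D⁻¹ gives Y = D⁻¹Q.
D has determinant -6; D⁻¹ = [[-5/6, 0, 1/6], [2/3, 0, -1/3], [-2, 1, 1]].
Y = D⁻¹Q = [[-5/6, 0, 1/6], [2/3, 0, -1/3], [-2, 1, 1]] · [[16, -9], [-17, -1], [50, -15]] = [[-5, 5], [-6, -1], [1, 2]].

Y = [[-5, 5], [-6, -1], [1, 2]]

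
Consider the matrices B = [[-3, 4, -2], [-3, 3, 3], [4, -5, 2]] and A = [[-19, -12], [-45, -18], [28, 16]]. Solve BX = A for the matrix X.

X = [[5, 0], [-4, -4], [-6, -2]]

Since B multiplies X on the left, X = B⁻¹A.
det B = 3, so B⁻¹ = [[7, 2/3, 6], [6, 2/3, 5], [1, 1/3, 1]].
X = B⁻¹A = [[7, 2/3, 6], [6, 2/3, 5], [1, 1/3, 1]] · [[-19, -12], [-45, -18], [28, 16]] = [[5, 0], [-4, -4], [-6, -2]].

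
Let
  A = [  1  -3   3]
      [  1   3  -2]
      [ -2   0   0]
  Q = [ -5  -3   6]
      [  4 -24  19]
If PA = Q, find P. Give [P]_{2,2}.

Since A sits to the right of P, P = QA⁻¹.
det A = 6, so A⁻¹ = [[0, 0, -1/2], [2/3, 1, 5/6], [1, 1, 1]].
P = QA⁻¹ = [[-5, -3, 6], [4, -24, 19]] · [[0, 0, -1/2], [2/3, 1, 5/6], [1, 1, 1]] = [[4, 3, 6], [3, -5, -3]].

-5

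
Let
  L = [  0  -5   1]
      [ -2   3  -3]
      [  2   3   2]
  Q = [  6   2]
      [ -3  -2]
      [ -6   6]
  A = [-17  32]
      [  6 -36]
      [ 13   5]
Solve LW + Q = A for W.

W = [[0, 2], [5, -5], [2, 5]]

LW = A − Q = [[-23, 30], [9, -34], [19, -1]].
L is on the left of W, so left-multiply by L⁻¹: W = L⁻¹(A − Q).
det L = -2; the adjugate gives L⁻¹ = [[-15/2, -13/2, -6], [1, 1, 1], [6, 5, 5]].
W = L⁻¹(A − Q) = [[0, 2], [5, -5], [2, 5]].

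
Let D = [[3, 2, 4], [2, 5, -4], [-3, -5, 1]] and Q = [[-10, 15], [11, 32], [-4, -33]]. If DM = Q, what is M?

Since D multiplies M on the left, M = D⁻¹Q.
det D = -5, so D⁻¹ = [[3, 22/5, 28/5], [-2, -3, -4], [-1, -9/5, -11/5]].
M = D⁻¹Q = [[3, 22/5, 28/5], [-2, -3, -4], [-1, -9/5, -11/5]] · [[-10, 15], [11, 32], [-4, -33]] = [[-4, 1], [3, 6], [-1, 0]].

M = [[-4, 1], [3, 6], [-1, 0]]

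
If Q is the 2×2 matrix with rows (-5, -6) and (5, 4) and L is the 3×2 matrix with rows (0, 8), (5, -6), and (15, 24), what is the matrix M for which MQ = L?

Q is on the right of M, so right-multiply by Q⁻¹: M = LQ⁻¹.
det Q = 10, so Q⁻¹ = [[2/5, 3/5], [-1/2, -1/2]].
M = LQ⁻¹ = [[0, 8], [5, -6], [15, 24]] · [[2/5, 3/5], [-1/2, -1/2]] = [[-4, -4], [5, 6], [-6, -3]].

M = [[-4, -4], [5, 6], [-6, -3]]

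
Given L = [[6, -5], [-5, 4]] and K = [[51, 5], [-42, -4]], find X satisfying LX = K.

Since L multiplies X on the left, X = L⁻¹K.
det L = -1, so L⁻¹ = [[-4, -5], [-5, -6]].
X = L⁻¹K = [[-4, -5], [-5, -6]] · [[51, 5], [-42, -4]] = [[6, 0], [-3, -1]].

X = [[6, 0], [-3, -1]]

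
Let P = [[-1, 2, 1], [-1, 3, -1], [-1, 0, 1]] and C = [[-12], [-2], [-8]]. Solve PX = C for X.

X = [[2], [-2], [-6]]

Left-multiplying both sides by P⁻¹ gives X = P⁻¹C.
det P = 4; the adjugate gives P⁻¹ = [[3/4, -1/2, -5/4], [1/2, 0, -1/2], [3/4, -1/2, -1/4]].
X = P⁻¹C = [[3/4, -1/2, -5/4], [1/2, 0, -1/2], [3/4, -1/2, -1/4]] · [[-12], [-2], [-8]] = [[2], [-2], [-6]].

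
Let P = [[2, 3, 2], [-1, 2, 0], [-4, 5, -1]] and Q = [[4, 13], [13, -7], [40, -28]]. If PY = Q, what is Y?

Y = [[-1, 5], [6, -1], [-6, 3]]

P is on the left of Y, so left-multiply by P⁻¹: Y = P⁻¹Q.
P has determinant -1; P⁻¹ = [[2, -13, 4], [1, -6, 2], [-3, 22, -7]].
Y = P⁻¹Q = [[2, -13, 4], [1, -6, 2], [-3, 22, -7]] · [[4, 13], [13, -7], [40, -28]] = [[-1, 5], [6, -1], [-6, 3]].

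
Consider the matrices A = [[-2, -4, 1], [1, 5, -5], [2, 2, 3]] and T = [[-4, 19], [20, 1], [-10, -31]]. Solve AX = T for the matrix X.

X = [[-5, -4], [3, -4], [-2, -5]]

Left-multiplying both sides by A⁻¹ gives X = A⁻¹T.
A has determinant -6; A⁻¹ = [[-25/6, -7/3, -5/2], [13/6, 4/3, 3/2], [4/3, 2/3, 1]].
X = A⁻¹T = [[-25/6, -7/3, -5/2], [13/6, 4/3, 3/2], [4/3, 2/3, 1]] · [[-4, 19], [20, 1], [-10, -31]] = [[-5, -4], [3, -4], [-2, -5]].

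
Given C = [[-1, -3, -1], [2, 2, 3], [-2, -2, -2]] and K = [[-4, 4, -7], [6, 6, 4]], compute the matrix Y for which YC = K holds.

Y = [[-4, -3, 1], [0, -2, -5]]

Right-multiplying both sides by C⁻¹ gives Y = KC⁻¹.
det C = 4, so C⁻¹ = [[1/2, -1, -7/4], [-1/2, 0, 1/4], [0, 1, 1]].
Y = KC⁻¹ = [[-4, 4, -7], [6, 6, 4]] · [[1/2, -1, -7/4], [-1/2, 0, 1/4], [0, 1, 1]] = [[-4, -3, 1], [0, -2, -5]].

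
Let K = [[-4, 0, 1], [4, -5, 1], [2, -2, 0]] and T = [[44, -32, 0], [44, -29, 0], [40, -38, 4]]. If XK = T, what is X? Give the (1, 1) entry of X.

Since K sits to the right of X, X = TK⁻¹.
det K = -6, so K⁻¹ = [[-1/3, 1/3, -5/6], [-1/3, 1/3, -4/3], [-1/3, 4/3, -10/3]].
X = TK⁻¹ = [[44, -32, 0], [44, -29, 0], [40, -38, 4]] · [[-1/3, 1/3, -5/6], [-1/3, 1/3, -4/3], [-1/3, 4/3, -10/3]] = [[-4, 4, 6], [-5, 5, 2], [-2, 6, 4]].

-4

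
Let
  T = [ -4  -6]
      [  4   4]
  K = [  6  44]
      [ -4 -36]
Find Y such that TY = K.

Left-multiplying both sides by T⁻¹ gives Y = T⁻¹K.
det T = 8, so T⁻¹ = [[1/2, 3/4], [-1/2, -1/2]].
Y = T⁻¹K = [[1/2, 3/4], [-1/2, -1/2]] · [[6, 44], [-4, -36]] = [[0, -5], [-1, -4]].

Y = [[0, -5], [-1, -4]]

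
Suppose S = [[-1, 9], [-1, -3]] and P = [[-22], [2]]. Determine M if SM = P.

M = [[4], [-2]]

S is on the left of M, so left-multiply by S⁻¹: M = S⁻¹P.
det S = 12; the adjugate gives S⁻¹ = [[-1/4, -3/4], [1/12, -1/12]].
M = S⁻¹P = [[-1/4, -3/4], [1/12, -1/12]] · [[-22], [2]] = [[4], [-2]].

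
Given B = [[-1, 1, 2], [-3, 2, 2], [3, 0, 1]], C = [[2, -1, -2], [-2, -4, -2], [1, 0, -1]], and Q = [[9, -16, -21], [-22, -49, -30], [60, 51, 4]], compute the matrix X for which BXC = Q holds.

X = [[3, -5, 0], [-1, 0, 3], [4, -1, 2]]

X = B⁻¹QC⁻¹ (apply B⁻¹ on the left and C⁻¹ on the right).
det B = -5, so B⁻¹ = [[-2/5, 1/5, 2/5], [-9/5, 7/5, 4/5], [6/5, -3/5, -1/5]].
C has determinant 4; C⁻¹ = [[1, -1/4, -3/2], [-1, 0, 2], [1, -1/4, -5/2]].
B⁻¹Q = [[16, 17, 4], [1, 1, -1], [12, 0, -8]].
X = (B⁻¹Q)C⁻¹ = [[3, -5, 0], [-1, 0, 3], [4, -1, 2]].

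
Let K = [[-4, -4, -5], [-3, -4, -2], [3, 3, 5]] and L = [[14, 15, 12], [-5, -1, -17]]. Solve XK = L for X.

Right-multiplying both sides by K⁻¹ gives X = LK⁻¹.
K has determinant 5; K⁻¹ = [[-14/5, 1, -12/5], [9/5, -1, 7/5], [3/5, 0, 4/5]].
X = LK⁻¹ = [[14, 15, 12], [-5, -1, -17]] · [[-14/5, 1, -12/5], [9/5, -1, 7/5], [3/5, 0, 4/5]] = [[-5, -1, -3], [2, -4, -3]].

X = [[-5, -1, -3], [2, -4, -3]]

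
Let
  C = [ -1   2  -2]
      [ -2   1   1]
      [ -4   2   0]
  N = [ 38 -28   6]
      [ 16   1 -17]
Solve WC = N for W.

C is on the right of W, so right-multiply by C⁻¹: W = NC⁻¹.
det C = -6, so C⁻¹ = [[1/3, 2/3, -2/3], [2/3, 4/3, -5/6], [0, 1, -1/2]].
W = NC⁻¹ = [[38, -28, 6], [16, 1, -17]] · [[1/3, 2/3, -2/3], [2/3, 4/3, -5/6], [0, 1, -1/2]] = [[-6, -6, -5], [6, -5, -3]].

W = [[-6, -6, -5], [6, -5, -3]]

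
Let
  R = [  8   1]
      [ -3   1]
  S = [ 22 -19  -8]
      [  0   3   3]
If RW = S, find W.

Since R multiplies W on the left, W = R⁻¹S.
det R = 11, so R⁻¹ = [[1/11, -1/11], [3/11, 8/11]].
W = R⁻¹S = [[1/11, -1/11], [3/11, 8/11]] · [[22, -19, -8], [0, 3, 3]] = [[2, -2, -1], [6, -3, 0]].

W = [[2, -2, -1], [6, -3, 0]]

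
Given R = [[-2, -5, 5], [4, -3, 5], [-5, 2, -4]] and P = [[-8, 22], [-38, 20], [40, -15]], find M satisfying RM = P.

M = [[-6, -1], [3, 2], [-1, 6]]

R is on the left of M, so left-multiply by R⁻¹: M = R⁻¹P.
R has determinant 6; R⁻¹ = [[1/3, -5/3, -5/3], [-3/2, 11/2, 5], [-7/6, 29/6, 13/3]].
M = R⁻¹P = [[1/3, -5/3, -5/3], [-3/2, 11/2, 5], [-7/6, 29/6, 13/3]] · [[-8, 22], [-38, 20], [40, -15]] = [[-6, -1], [3, 2], [-1, 6]].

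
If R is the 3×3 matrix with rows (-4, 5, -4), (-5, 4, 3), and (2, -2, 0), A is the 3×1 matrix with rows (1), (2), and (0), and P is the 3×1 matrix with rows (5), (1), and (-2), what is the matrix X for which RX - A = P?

RX = P + A = [[6], [3], [-2]].
Since R multiplies X on the left, X = R⁻¹(P + A).
det R = -2; the adjugate gives R⁻¹ = [[-3, -4, -31/2], [-3, -4, -16], [-1, -1, -9/2]].
X = R⁻¹(P + A) = [[1], [2], [0]].

X = [[1], [2], [0]]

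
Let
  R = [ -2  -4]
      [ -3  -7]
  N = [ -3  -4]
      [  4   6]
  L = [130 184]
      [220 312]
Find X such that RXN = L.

Left-multiply by R⁻¹ and right-multiply by N⁻¹: X = R⁻¹LN⁻¹.
det R = 2; the adjugate gives R⁻¹ = [[-7/2, 2], [3/2, -1]].
N has determinant -2; N⁻¹ = [[-3, -2], [2, 3/2]].
R⁻¹L = [[-15, -20], [-25, -36]].
X = (R⁻¹L)N⁻¹ = [[5, 0], [3, -4]].

X = [[5, 0], [3, -4]]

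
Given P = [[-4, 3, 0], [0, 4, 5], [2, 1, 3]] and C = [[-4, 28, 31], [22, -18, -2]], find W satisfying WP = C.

Since P sits to the right of W, W = CP⁻¹.
P has determinant 2; P⁻¹ = [[7/2, -9/2, 15/2], [5, -6, 10], [-4, 5, -8]].
W = CP⁻¹ = [[-4, 28, 31], [22, -18, -2]] · [[7/2, -9/2, 15/2], [5, -6, 10], [-4, 5, -8]] = [[2, 5, 2], [-5, -1, 1]].

W = [[2, 5, 2], [-5, -1, 1]]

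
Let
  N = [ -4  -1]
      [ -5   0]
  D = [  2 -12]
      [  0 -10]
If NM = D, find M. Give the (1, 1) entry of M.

0

Left-multiplying both sides by N⁻¹ gives M = N⁻¹D.
N has determinant -5; N⁻¹ = [[0, -1/5], [-1, 4/5]].
M = N⁻¹D = [[0, -1/5], [-1, 4/5]] · [[2, -12], [0, -10]] = [[0, 2], [-2, 4]].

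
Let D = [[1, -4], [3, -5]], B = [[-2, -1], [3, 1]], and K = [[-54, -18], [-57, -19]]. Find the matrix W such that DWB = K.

W = [[0, 2], [0, 5]]

Left-multiply by D⁻¹ and right-multiply by B⁻¹: W = D⁻¹KB⁻¹.
det D = 7, so D⁻¹ = [[-5/7, 4/7], [-3/7, 1/7]].
det B = 1, so B⁻¹ = [[1, 1], [-3, -2]].
D⁻¹K = [[6, 2], [15, 5]].
W = (D⁻¹K)B⁻¹ = [[0, 2], [0, 5]].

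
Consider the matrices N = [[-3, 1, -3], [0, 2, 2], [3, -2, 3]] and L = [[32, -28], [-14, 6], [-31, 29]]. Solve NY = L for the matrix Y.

Since N multiplies Y on the left, Y = N⁻¹L.
det N = -6, so N⁻¹ = [[-5/3, -1/2, -4/3], [-1, 0, -1], [1, 1/2, 1]].
Y = N⁻¹L = [[-5/3, -1/2, -4/3], [-1, 0, -1], [1, 1/2, 1]] · [[32, -28], [-14, 6], [-31, 29]] = [[-5, 5], [-1, -1], [-6, 4]].

Y = [[-5, 5], [-1, -1], [-6, 4]]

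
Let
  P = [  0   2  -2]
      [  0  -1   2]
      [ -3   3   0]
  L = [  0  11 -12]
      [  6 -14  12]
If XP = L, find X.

X = [[5, -1, 0], [-2, 4, -2]]

P is on the right of X, so right-multiply by P⁻¹: X = LP⁻¹.
det P = -6, so P⁻¹ = [[1, 1, -1/3], [1, 1, 0], [1/2, 1, 0]].
X = LP⁻¹ = [[0, 11, -12], [6, -14, 12]] · [[1, 1, -1/3], [1, 1, 0], [1/2, 1, 0]] = [[5, -1, 0], [-2, 4, -2]].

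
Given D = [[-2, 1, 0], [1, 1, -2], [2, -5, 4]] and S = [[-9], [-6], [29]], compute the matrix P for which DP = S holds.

P = [[5], [1], [6]]

D is on the left of P, so left-multiply by D⁻¹: P = D⁻¹S.
det D = 4, so D⁻¹ = [[-3/2, -1, -1/2], [-2, -2, -1], [-7/4, -2, -3/4]].
P = D⁻¹S = [[-3/2, -1, -1/2], [-2, -2, -1], [-7/4, -2, -3/4]] · [[-9], [-6], [29]] = [[5], [1], [6]].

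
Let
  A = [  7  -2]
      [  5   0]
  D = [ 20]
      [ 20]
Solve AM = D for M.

M = [[4], [4]]

Since A multiplies M on the left, M = A⁻¹D.
det A = 10; the adjugate gives A⁻¹ = [[0, 1/5], [-1/2, 7/10]].
M = A⁻¹D = [[0, 1/5], [-1/2, 7/10]] · [[20], [20]] = [[4], [4]].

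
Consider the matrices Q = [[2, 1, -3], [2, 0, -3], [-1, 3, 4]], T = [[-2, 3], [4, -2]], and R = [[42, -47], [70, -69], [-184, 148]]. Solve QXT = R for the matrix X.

Isolating X: multiply by Q⁻¹ from the left and T⁻¹ from the right, so X = Q⁻¹RT⁻¹.
Q has determinant -5; Q⁻¹ = [[-9/5, 13/5, 3/5], [1, -1, 0], [-6/5, 7/5, 2/5]].
det T = -8, so T⁻¹ = [[1/4, 3/8], [1/2, 1/4]].
Q⁻¹R = [[-4, -6], [-28, 22], [-26, 19]].
X = (Q⁻¹R)T⁻¹ = [[-4, -3], [4, -5], [3, -5]].

X = [[-4, -3], [4, -5], [3, -5]]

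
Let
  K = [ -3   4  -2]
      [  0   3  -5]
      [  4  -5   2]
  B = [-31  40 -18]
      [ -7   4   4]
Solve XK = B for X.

X = [[5, 0, -4], [5, -2, 2]]

Right-multiplying both sides by K⁻¹ gives X = BK⁻¹.
K has determinant 1; K⁻¹ = [[-19, 2, -14], [-20, 2, -15], [-12, 1, -9]].
X = BK⁻¹ = [[-31, 40, -18], [-7, 4, 4]] · [[-19, 2, -14], [-20, 2, -15], [-12, 1, -9]] = [[5, 0, -4], [5, -2, 2]].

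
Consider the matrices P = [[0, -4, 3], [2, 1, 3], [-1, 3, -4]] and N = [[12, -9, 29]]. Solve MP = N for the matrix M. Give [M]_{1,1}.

2

P is on the right of M, so right-multiply by P⁻¹: M = NP⁻¹.
det P = 1; the adjugate gives P⁻¹ = [[-13, -7, -15], [5, 3, 6], [7, 4, 8]].
M = NP⁻¹ = [[12, -9, 29]] · [[-13, -7, -15], [5, 3, 6], [7, 4, 8]] = [[2, 5, -2]].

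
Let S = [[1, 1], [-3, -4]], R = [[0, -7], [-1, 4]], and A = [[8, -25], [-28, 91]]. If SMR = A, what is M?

Left-multiply by S⁻¹ and right-multiply by R⁻¹: M = S⁻¹AR⁻¹.
S has determinant -1; S⁻¹ = [[4, 1], [-3, -1]].
R has determinant -7; R⁻¹ = [[-4/7, -1], [-1/7, 0]].
S⁻¹A = [[4, -9], [4, -16]].
M = (S⁻¹A)R⁻¹ = [[-1, -4], [0, -4]].

M = [[-1, -4], [0, -4]]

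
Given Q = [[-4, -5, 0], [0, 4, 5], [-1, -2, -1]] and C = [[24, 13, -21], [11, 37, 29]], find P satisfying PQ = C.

P = [[-5, -5, -4], [-3, 6, 1]]

Right-multiplying both sides by Q⁻¹ gives P = CQ⁻¹.
Q has determinant 1; Q⁻¹ = [[6, -5, -25], [-5, 4, 20], [4, -3, -16]].
P = CQ⁻¹ = [[24, 13, -21], [11, 37, 29]] · [[6, -5, -25], [-5, 4, 20], [4, -3, -16]] = [[-5, -5, -4], [-3, 6, 1]].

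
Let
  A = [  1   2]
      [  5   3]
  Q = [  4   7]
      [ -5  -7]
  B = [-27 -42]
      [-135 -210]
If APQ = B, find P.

P = [[-3, 3], [0, 0]]

Left-multiply by A⁻¹ and right-multiply by Q⁻¹: P = A⁻¹BQ⁻¹.
det A = -7, so A⁻¹ = [[-3/7, 2/7], [5/7, -1/7]].
Q has determinant 7; Q⁻¹ = [[-1, -1], [5/7, 4/7]].
A⁻¹B = [[-27, -42], [0, 0]].
P = (A⁻¹B)Q⁻¹ = [[-3, 3], [0, 0]].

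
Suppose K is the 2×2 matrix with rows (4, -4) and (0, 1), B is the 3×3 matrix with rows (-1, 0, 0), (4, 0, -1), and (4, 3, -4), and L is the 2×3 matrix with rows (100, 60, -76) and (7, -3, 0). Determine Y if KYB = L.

Y = [[-4, 3, 4], [5, 4, -1]]

Isolating Y: multiply by K⁻¹ from the left and B⁻¹ from the right, so Y = K⁻¹LB⁻¹.
det K = 4, so K⁻¹ = [[1/4, 1], [0, 1]].
det B = -3, so B⁻¹ = [[-1, 0, 0], [-4, -4/3, 1/3], [-4, -1, 0]].
K⁻¹L = [[32, 12, -19], [7, -3, 0]].
Y = (K⁻¹L)B⁻¹ = [[-4, 3, 4], [5, 4, -1]].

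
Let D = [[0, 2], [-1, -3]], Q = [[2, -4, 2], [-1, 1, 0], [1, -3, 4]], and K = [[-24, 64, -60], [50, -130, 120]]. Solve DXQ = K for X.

X = D⁻¹KQ⁻¹ (apply D⁻¹ on the left and Q⁻¹ on the right).
D has determinant 2; D⁻¹ = [[-3/2, -1], [1/2, 0]].
det Q = -4, so Q⁻¹ = [[-1, -5/2, 1/2], [-1, -3/2, 1/2], [-1/2, -1/2, 1/2]].
D⁻¹K = [[-14, 34, -30], [-12, 32, -30]].
X = (D⁻¹K)Q⁻¹ = [[-5, -1, -5], [-5, -3, -5]].

X = [[-5, -1, -5], [-5, -3, -5]]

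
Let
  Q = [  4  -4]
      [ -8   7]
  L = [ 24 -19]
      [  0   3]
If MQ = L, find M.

Since Q sits to the right of M, M = LQ⁻¹.
det Q = -4, so Q⁻¹ = [[-7/4, -1], [-2, -1]].
M = LQ⁻¹ = [[24, -19], [0, 3]] · [[-7/4, -1], [-2, -1]] = [[-4, -5], [-6, -3]].

M = [[-4, -5], [-6, -3]]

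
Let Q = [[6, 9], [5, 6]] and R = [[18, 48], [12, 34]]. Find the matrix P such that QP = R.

Q is on the left of P, so left-multiply by Q⁻¹: P = Q⁻¹R.
det Q = -9; the adjugate gives Q⁻¹ = [[-2/3, 1], [5/9, -2/3]].
P = Q⁻¹R = [[-2/3, 1], [5/9, -2/3]] · [[18, 48], [12, 34]] = [[0, 2], [2, 4]].

P = [[0, 2], [2, 4]]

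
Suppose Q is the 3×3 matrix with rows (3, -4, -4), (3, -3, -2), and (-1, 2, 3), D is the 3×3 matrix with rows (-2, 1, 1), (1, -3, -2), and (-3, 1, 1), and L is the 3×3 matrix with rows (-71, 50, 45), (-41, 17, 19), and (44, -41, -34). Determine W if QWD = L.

Isolating W: multiply by Q⁻¹ from the left and D⁻¹ from the right, so W = Q⁻¹LD⁻¹.
det Q = 1; the adjugate gives Q⁻¹ = [[-5, 4, -4], [-7, 5, -6], [3, -2, 3]].
D has determinant -1; D⁻¹ = [[1, 0, -1], [-5, -1, 3], [8, 1, -5]].
Q⁻¹L = [[15, -18, -13], [28, -19, -16], [1, -7, -5]].
W = (Q⁻¹L)D⁻¹ = [[1, 5, -4], [-5, 3, -5], [-4, 2, 3]].

W = [[1, 5, -4], [-5, 3, -5], [-4, 2, 3]]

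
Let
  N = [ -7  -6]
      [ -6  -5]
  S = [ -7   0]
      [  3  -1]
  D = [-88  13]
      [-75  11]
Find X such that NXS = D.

Left-multiply by N⁻¹ and right-multiply by S⁻¹: X = N⁻¹DS⁻¹.
det N = -1, so N⁻¹ = [[5, -6], [-6, 7]].
S has determinant 7; S⁻¹ = [[-1/7, 0], [-3/7, -1]].
N⁻¹D = [[10, -1], [3, -1]].
X = (N⁻¹D)S⁻¹ = [[-1, 1], [0, 1]].

X = [[-1, 1], [0, 1]]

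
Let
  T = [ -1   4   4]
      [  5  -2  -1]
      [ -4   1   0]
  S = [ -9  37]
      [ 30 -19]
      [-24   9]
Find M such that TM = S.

M = [[5, -1], [-4, 5], [3, 4]]

T is on the left of M, so left-multiply by T⁻¹: M = T⁻¹S.
T has determinant 3; T⁻¹ = [[1/3, 4/3, 4/3], [4/3, 16/3, 19/3], [-1, -5, -6]].
M = T⁻¹S = [[1/3, 4/3, 4/3], [4/3, 16/3, 19/3], [-1, -5, -6]] · [[-9, 37], [30, -19], [-24, 9]] = [[5, -1], [-4, 5], [3, 4]].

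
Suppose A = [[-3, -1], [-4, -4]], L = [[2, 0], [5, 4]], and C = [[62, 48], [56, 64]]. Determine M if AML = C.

Left-multiply by A⁻¹ and right-multiply by L⁻¹: M = A⁻¹CL⁻¹.
det A = 8; the adjugate gives A⁻¹ = [[-1/2, 1/8], [1/2, -3/8]].
L has determinant 8; L⁻¹ = [[1/2, 0], [-5/8, 1/4]].
A⁻¹C = [[-24, -16], [10, 0]].
M = (A⁻¹C)L⁻¹ = [[-2, -4], [5, 0]].

M = [[-2, -4], [5, 0]]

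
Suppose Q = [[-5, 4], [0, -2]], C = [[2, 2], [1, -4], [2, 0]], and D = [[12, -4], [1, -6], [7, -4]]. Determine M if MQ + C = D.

M = [[-2, -1], [0, 1], [-1, 0]]

MQ = D − C = [[10, -6], [0, -2], [5, -4]].
Since Q sits to the right of M, M = (D − C)Q⁻¹.
Q has determinant 10; Q⁻¹ = [[-1/5, -2/5], [0, -1/2]].
M = (D − C)Q⁻¹ = [[-2, -1], [0, 1], [-1, 0]].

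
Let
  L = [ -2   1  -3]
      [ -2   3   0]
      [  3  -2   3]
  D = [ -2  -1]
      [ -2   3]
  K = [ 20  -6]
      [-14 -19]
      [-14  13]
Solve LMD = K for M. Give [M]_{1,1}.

Left-multiply by L⁻¹ and right-multiply by D⁻¹: M = L⁻¹KD⁻¹.
det L = 3; the adjugate gives L⁻¹ = [[3, 1, 3], [2, 1, 2], [-5/3, -1/3, -4/3]].
det D = -8; the adjugate gives D⁻¹ = [[-3/8, -1/8], [-1/4, 1/4]].
L⁻¹K = [[4, 2], [-2, -5], [-10, -1]].
M = (L⁻¹K)D⁻¹ = [[-2, 0], [2, -1], [4, 1]].

-2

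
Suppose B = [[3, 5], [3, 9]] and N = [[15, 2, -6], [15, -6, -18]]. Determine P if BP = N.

P = [[5, 4, 3], [0, -2, -3]]

Since B multiplies P on the left, P = B⁻¹N.
det B = 12, so B⁻¹ = [[3/4, -5/12], [-1/4, 1/4]].
P = B⁻¹N = [[3/4, -5/12], [-1/4, 1/4]] · [[15, 2, -6], [15, -6, -18]] = [[5, 4, 3], [0, -2, -3]].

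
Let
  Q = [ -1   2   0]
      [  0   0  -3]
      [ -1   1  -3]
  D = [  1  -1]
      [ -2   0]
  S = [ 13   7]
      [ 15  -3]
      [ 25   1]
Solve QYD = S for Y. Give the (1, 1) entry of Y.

Isolating Y: multiply by Q⁻¹ from the left and D⁻¹ from the right, so Y = Q⁻¹SD⁻¹.
det Q = 3, so Q⁻¹ = [[1, 2, -2], [1, 1, -1], [0, -1/3, 0]].
det D = -2; the adjugate gives D⁻¹ = [[0, -1/2], [-1, -1/2]].
Q⁻¹S = [[-7, -1], [3, 3], [-5, 1]].
Y = (Q⁻¹S)D⁻¹ = [[1, 4], [-3, -3], [-1, 2]].

1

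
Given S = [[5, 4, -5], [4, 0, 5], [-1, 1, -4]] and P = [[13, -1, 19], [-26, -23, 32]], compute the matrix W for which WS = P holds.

W = [[0, 3, -1], [-5, -1, -3]]

Right-multiplying both sides by S⁻¹ gives W = PS⁻¹.
det S = -1; the adjugate gives S⁻¹ = [[5, -11, -20], [-11, 25, 45], [-4, 9, 16]].
W = PS⁻¹ = [[13, -1, 19], [-26, -23, 32]] · [[5, -11, -20], [-11, 25, 45], [-4, 9, 16]] = [[0, 3, -1], [-5, -1, -3]].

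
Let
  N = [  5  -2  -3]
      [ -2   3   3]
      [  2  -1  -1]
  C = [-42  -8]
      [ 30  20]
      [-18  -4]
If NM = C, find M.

N is on the left of M, so left-multiply by N⁻¹: M = N⁻¹C.
det N = 4, so N⁻¹ = [[0, 1/4, 3/4], [1, 1/4, -9/4], [-1, 1/4, 11/4]].
M = N⁻¹C = [[0, 1/4, 3/4], [1, 1/4, -9/4], [-1, 1/4, 11/4]] · [[-42, -8], [30, 20], [-18, -4]] = [[-6, 2], [6, 6], [0, 2]].

M = [[-6, 2], [6, 6], [0, 2]]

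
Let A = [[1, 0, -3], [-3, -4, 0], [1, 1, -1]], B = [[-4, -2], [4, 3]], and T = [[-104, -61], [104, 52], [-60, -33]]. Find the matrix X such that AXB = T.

X = A⁻¹TB⁻¹ (apply A⁻¹ on the left and B⁻¹ on the right).
det A = 1; the adjugate gives A⁻¹ = [[4, -3, -12], [-3, 2, 9], [1, -1, -4]].
det B = -4; the adjugate gives B⁻¹ = [[-3/4, -1/2], [1, 1]].
A⁻¹T = [[-8, -4], [-20, -10], [32, 19]].
X = (A⁻¹T)B⁻¹ = [[2, 0], [5, 0], [-5, 3]].

X = [[2, 0], [5, 0], [-5, 3]]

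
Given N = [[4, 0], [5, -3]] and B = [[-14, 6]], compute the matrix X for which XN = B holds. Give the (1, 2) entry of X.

-2

Since N sits to the right of X, X = BN⁻¹.
det N = -12, so N⁻¹ = [[1/4, 0], [5/12, -1/3]].
X = BN⁻¹ = [[-14, 6]] · [[1/4, 0], [5/12, -1/3]] = [[-1, -2]].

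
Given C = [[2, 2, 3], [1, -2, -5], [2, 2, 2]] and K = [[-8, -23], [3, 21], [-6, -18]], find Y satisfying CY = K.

Y = [[-3, -4], [2, 0], [-2, -5]]

C is on the left of Y, so left-multiply by C⁻¹: Y = C⁻¹K.
det C = 6, so C⁻¹ = [[1, 1/3, -2/3], [-2, -1/3, 13/6], [1, 0, -1]].
Y = C⁻¹K = [[1, 1/3, -2/3], [-2, -1/3, 13/6], [1, 0, -1]] · [[-8, -23], [3, 21], [-6, -18]] = [[-3, -4], [2, 0], [-2, -5]].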